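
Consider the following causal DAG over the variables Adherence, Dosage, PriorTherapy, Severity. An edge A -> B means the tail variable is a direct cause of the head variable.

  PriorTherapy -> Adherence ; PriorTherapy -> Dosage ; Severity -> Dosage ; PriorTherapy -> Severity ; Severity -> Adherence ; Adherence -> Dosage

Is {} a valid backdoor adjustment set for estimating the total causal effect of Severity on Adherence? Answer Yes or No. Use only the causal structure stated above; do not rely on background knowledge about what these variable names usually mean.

No

Backdoor paths from Severity to Adherence (paths whose first edge points into Severity):
  P1: Severity <- PriorTherapy -> Adherence
  P2: Severity <- PriorTherapy -> Dosage <- Adherence
Condition 1 (no descendant of Severity in the set): holds — descendants of Severity are {Adherence, Dosage}; none are in {}.
Condition 2 (every backdoor path blocked by {}):
  P1: open — no interior node is in the conditioning set.
  P2: blocked at collider Dosage (neither it nor any descendant is in the conditioning set).
{} does not satisfy the backdoor criterion.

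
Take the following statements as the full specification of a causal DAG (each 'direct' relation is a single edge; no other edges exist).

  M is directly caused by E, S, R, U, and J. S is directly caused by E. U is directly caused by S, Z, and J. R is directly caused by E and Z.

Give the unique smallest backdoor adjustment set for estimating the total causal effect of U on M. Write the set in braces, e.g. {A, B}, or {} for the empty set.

{J, S, Z}

Variables eligible for adjustment (non-descendants of U, excluding U and M): {E, J, R, S, Z}.
Backdoor paths from U to M:
  P1: U <- Z -> R <- E -> S -> M
  P2: U <- Z -> R <- E -> M
  P3: U <- Z -> R -> M
  P4: U <- S <- E -> R -> M
  P5: U <- S <- E -> M
  P6: U <- S -> M
  P7: U <- J -> M
The empty set is not sufficient: P3 (U <- Z -> R -> M) has no collider blocking it and no conditioned non-collider, so it is open.
Try {J, S, Z}:
  P1: blocked at fork node Z ∈ conditioning set.
  P2: blocked at fork node Z ∈ conditioning set.
  P3: blocked at fork node Z ∈ conditioning set.
  P4: blocked at chain node S ∈ conditioning set.
  P5: blocked at chain node S ∈ conditioning set.
  P6: blocked at fork node S ∈ conditioning set.
  P7: blocked at fork node J ∈ conditioning set.
{J, S, Z} contains no descendant of U and blocks every backdoor path.
Every element of {J, S, Z} is needed (dropping J leaves P7 open; dropping S leaves P4 open; dropping Z leaves P3 open), so no proper subset is valid.
Among all size-3 subsets of the eligible variables, only {J, S, Z} blocks every backdoor path, so it is the unique smallest valid adjustment set.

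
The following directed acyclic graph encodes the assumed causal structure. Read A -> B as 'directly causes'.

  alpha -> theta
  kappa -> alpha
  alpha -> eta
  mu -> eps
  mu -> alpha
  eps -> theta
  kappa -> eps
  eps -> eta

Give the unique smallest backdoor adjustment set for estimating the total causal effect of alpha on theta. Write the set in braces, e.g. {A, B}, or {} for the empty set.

{eps}

Variables eligible for adjustment (non-descendants of alpha, excluding alpha and theta): {eps, kappa, mu}.
Backdoor paths from alpha to theta:
  P1: alpha <- mu -> eps -> theta
  P2: alpha <- kappa -> eps -> theta
The empty set is not sufficient: P1 (alpha <- mu -> eps -> theta) has no collider blocking it and no conditioned non-collider, so it is open.
Try {eps}:
  P1: blocked at chain node eps ∈ conditioning set.
  P2: blocked at chain node eps ∈ conditioning set.
{eps} contains no descendant of alpha and blocks every backdoor path.
No other singleton works — e.g. {mu} leaves P2 open — so {eps} is the unique smallest valid adjustment set.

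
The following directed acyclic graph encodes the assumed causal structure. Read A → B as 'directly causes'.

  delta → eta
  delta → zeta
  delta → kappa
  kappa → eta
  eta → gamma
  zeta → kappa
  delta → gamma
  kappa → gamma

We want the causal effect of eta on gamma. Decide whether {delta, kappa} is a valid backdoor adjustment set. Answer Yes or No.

Backdoor paths from eta to gamma (paths whose first edge points into eta):
  P1: eta <- delta -> zeta -> kappa -> gamma
  P2: eta <- delta -> kappa -> gamma
  P3: eta <- delta -> gamma
  P4: eta <- kappa <- delta -> gamma
  P5: eta <- kappa <- zeta <- delta -> gamma
  P6: eta <- kappa -> gamma
Condition 1 (no descendant of eta in the set): holds — descendants of eta are {gamma}; none are in {delta, kappa}.
Condition 2 (every backdoor path blocked by {delta, kappa}):
  P1: blocked at fork node delta ∈ conditioning set.
  P2: blocked at fork node delta ∈ conditioning set.
  P3: blocked at fork node delta ∈ conditioning set.
  P4: blocked at chain node kappa ∈ conditioning set.
  P5: blocked at chain node kappa ∈ conditioning set.
  P6: blocked at fork node kappa ∈ conditioning set.
{delta, kappa} satisfies the backdoor criterion.

Yes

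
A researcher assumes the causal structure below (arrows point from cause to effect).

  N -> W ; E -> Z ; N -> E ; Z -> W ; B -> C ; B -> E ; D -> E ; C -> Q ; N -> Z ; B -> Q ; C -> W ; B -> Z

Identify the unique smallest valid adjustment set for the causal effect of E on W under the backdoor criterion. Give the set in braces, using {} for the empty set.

{B, N}

Variables eligible for adjustment (non-descendants of E, excluding E and W): {B, C, D, N, Q}.
Backdoor paths from E to W:
  P1: E <- B -> C -> W
  P2: E <- B -> Q <- C -> W
  P3: E <- B -> Z <- N -> W
  P4: E <- B -> Z -> W
  P5: E <- N -> Z <- B -> C -> W
  P6: E <- N -> Z <- B -> Q <- C -> W
  P7: E <- N -> Z -> W
  P8: E <- N -> W
The empty set is not sufficient: P1 (E <- B -> C -> W) has no collider blocking it and no conditioned non-collider, so it is open.
Try {B, N}:
  P1: blocked at fork node B ∈ conditioning set.
  P2: blocked at fork node B ∈ conditioning set.
  P3: blocked at fork node B ∈ conditioning set.
  P4: blocked at fork node B ∈ conditioning set.
  P5: blocked at fork node N ∈ conditioning set.
  P6: blocked at fork node N ∈ conditioning set.
  P7: blocked at fork node N ∈ conditioning set.
  P8: blocked at fork node N ∈ conditioning set.
{B, N} contains no descendant of E and blocks every backdoor path.
Every element of {B, N} is needed (dropping B leaves P1 open; dropping N leaves P7 open), so no proper subset is valid.
Among all size-2 subsets of the eligible variables, only {B, N} blocks every backdoor path, so it is the unique smallest valid adjustment set.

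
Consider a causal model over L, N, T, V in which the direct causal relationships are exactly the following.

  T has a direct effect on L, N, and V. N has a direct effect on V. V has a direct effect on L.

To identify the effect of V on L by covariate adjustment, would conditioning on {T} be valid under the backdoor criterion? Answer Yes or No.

Backdoor paths from V to L (paths whose first edge points into V):
  P1: V <- T -> L
  P2: V <- N <- T -> L
Condition 1 (no descendant of V in the set): holds — descendants of V are {L}; none are in {T}.
Condition 2 (every backdoor path blocked by {T}):
  P1: blocked at fork node T ∈ conditioning set.
  P2: blocked at fork node T ∈ conditioning set.
{T} satisfies the backdoor criterion.

Yes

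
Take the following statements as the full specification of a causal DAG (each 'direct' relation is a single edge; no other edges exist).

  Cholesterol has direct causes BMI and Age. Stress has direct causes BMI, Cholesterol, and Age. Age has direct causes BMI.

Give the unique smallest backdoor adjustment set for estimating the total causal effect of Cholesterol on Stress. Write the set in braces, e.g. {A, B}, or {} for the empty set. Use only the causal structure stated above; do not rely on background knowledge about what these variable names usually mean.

{Age, BMI}

Variables eligible for adjustment (non-descendants of Cholesterol, excluding Cholesterol and Stress): {Age, BMI}.
Backdoor paths from Cholesterol to Stress:
  P1: Cholesterol <- BMI -> Age -> Stress
  P2: Cholesterol <- BMI -> Stress
  P3: Cholesterol <- Age <- BMI -> Stress
  P4: Cholesterol <- Age -> Stress
The empty set is not sufficient: P1 (Cholesterol <- BMI -> Age -> Stress) has no collider blocking it and no conditioned non-collider, so it is open.
Try {Age, BMI}:
  P1: blocked at fork node BMI ∈ conditioning set.
  P2: blocked at fork node BMI ∈ conditioning set.
  P3: blocked at chain node Age ∈ conditioning set.
  P4: blocked at fork node Age ∈ conditioning set.
{Age, BMI} contains no descendant of Cholesterol and blocks every backdoor path.
Every element of {Age, BMI} is needed (dropping Age leaves P4 open; dropping BMI leaves P2 open), so no proper subset is valid.
Among all size-2 subsets of the eligible variables, only {Age, BMI} blocks every backdoor path, so it is the unique smallest valid adjustment set.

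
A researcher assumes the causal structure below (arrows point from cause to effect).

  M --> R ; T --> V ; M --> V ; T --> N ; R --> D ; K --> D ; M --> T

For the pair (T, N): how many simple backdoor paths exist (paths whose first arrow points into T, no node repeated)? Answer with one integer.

A backdoor path from T to N is any simple undirected path whose first edge points into T (i.e. leaves T via a parent).
Parents of T: {M}.
No simple path from any parent of T reaches N without revisiting T, so there are no backdoor paths.

0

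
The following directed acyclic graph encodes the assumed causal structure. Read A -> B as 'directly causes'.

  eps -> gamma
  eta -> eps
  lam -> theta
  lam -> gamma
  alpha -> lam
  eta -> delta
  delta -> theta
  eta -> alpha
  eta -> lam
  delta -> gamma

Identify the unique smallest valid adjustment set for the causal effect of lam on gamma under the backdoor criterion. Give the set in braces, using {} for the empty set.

{eta}

Variables eligible for adjustment (non-descendants of lam, excluding lam and gamma): {alpha, delta, eps, eta}.
Backdoor paths from lam to gamma:
  P1: lam <- eta -> delta -> gamma
  P2: lam <- eta -> eps -> gamma
  P3: lam <- alpha <- eta -> delta -> gamma
  P4: lam <- alpha <- eta -> eps -> gamma
The empty set is not sufficient: P1 (lam <- eta -> delta -> gamma) has no collider blocking it and no conditioned non-collider, so it is open.
Try {eta}:
  P1: blocked at fork node eta ∈ conditioning set.
  P2: blocked at fork node eta ∈ conditioning set.
  P3: blocked at fork node eta ∈ conditioning set.
  P4: blocked at fork node eta ∈ conditioning set.
{eta} contains no descendant of lam and blocks every backdoor path.
No other singleton works — e.g. {alpha} leaves P1 open — so {eta} is the unique smallest valid adjustment set.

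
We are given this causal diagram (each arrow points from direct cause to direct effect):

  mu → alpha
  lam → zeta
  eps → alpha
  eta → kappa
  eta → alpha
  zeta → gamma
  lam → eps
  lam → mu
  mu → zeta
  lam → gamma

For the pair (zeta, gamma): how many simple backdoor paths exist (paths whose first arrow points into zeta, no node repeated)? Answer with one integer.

3

A backdoor path from zeta to gamma is any simple undirected path whose first edge points into zeta (i.e. leaves zeta via a parent).
Parents of zeta: {lam, mu}.
Enumerating:
  P1: zeta <- lam -> gamma
  P2: zeta <- mu <- lam -> gamma
  P3: zeta <- mu -> alpha <- eps <- lam -> gamma
That exhausts the simple backdoor paths. Count: 3.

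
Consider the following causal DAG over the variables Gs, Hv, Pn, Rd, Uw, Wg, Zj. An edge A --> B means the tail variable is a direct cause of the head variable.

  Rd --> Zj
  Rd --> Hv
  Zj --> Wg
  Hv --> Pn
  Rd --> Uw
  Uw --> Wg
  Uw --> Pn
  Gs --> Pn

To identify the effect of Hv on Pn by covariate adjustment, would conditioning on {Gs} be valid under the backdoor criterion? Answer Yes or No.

Backdoor paths from Hv to Pn (paths whose first edge points into Hv):
  P1: Hv <- Rd -> Uw -> Pn
  P2: Hv <- Rd -> Zj -> Wg <- Uw -> Pn
Condition 1 (no descendant of Hv in the set): holds — descendants of Hv are {Pn}; none are in {Gs}.
Condition 2 (every backdoor path blocked by {Gs}):
  P1: open — no interior node is in the conditioning set.
  P2: blocked at collider Wg (neither it nor any descendant is in the conditioning set).
{Gs} does not satisfy the backdoor criterion.

No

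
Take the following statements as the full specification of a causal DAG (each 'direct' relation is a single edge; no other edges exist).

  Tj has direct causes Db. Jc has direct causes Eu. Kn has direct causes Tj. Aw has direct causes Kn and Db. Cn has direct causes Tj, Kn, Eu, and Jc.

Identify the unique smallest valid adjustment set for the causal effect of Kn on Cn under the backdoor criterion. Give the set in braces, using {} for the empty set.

{Tj}

Variables eligible for adjustment (non-descendants of Kn, excluding Kn and Cn): {Db, Eu, Jc, Tj}.
Backdoor paths from Kn to Cn:
  P1: Kn <- Tj -> Cn
The empty set is not sufficient: P1 (Kn <- Tj -> Cn) has no collider blocking it and no conditioned non-collider, so it is open.
Try {Tj}:
  P1: blocked at fork node Tj ∈ conditioning set.
{Tj} contains no descendant of Kn and blocks every backdoor path.
No other singleton works — e.g. {Db} leaves P1 open — so {Tj} is the unique smallest valid adjustment set.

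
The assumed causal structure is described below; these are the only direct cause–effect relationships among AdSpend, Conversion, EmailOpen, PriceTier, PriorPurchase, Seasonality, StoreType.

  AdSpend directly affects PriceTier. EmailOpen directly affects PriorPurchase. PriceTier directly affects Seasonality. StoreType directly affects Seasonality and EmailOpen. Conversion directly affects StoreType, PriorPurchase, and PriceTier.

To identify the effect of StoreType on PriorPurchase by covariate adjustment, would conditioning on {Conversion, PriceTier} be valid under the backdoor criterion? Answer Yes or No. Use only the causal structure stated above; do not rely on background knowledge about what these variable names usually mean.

Backdoor paths from StoreType to PriorPurchase (paths whose first edge points into StoreType):
  P1: StoreType <- Conversion -> PriorPurchase
Condition 1 (no descendant of StoreType in the set): holds — descendants of StoreType are {EmailOpen, PriorPurchase, Seasonality}; none are in {Conversion, PriceTier}.
Condition 2 (every backdoor path blocked by {Conversion, PriceTier}):
  P1: blocked at fork node Conversion ∈ conditioning set.
{Conversion, PriceTier} satisfies the backdoor criterion.

Yes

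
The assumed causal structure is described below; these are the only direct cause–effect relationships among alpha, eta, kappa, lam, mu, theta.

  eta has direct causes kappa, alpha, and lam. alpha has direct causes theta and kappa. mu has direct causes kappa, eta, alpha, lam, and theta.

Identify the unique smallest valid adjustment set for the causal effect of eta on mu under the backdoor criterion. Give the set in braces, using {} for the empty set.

{alpha, kappa, lam}

Variables eligible for adjustment (non-descendants of eta, excluding eta and mu): {alpha, kappa, lam, theta}.
Backdoor paths from eta to mu:
  P1: eta <- lam -> mu
  P2: eta <- kappa -> alpha <- theta -> mu
  P3: eta <- kappa -> alpha -> mu
  P4: eta <- kappa -> mu
  P5: eta <- alpha <- theta -> mu
  P6: eta <- alpha <- kappa -> mu
  P7: eta <- alpha -> mu
The empty set is not sufficient: P1 (eta <- lam -> mu) has no collider blocking it and no conditioned non-collider, so it is open.
Try {alpha, kappa, lam}:
  P1: blocked at fork node lam ∈ conditioning set.
  P2: blocked at fork node kappa ∈ conditioning set.
  P3: blocked at fork node kappa ∈ conditioning set.
  P4: blocked at fork node kappa ∈ conditioning set.
  P5: blocked at chain node alpha ∈ conditioning set.
  P6: blocked at chain node alpha ∈ conditioning set.
  P7: blocked at fork node alpha ∈ conditioning set.
{alpha, kappa, lam} contains no descendant of eta and blocks every backdoor path.
Every element of {alpha, kappa, lam} is needed (dropping alpha leaves P5 open; dropping kappa leaves P2 open; dropping lam leaves P1 open), so no proper subset is valid.
Among all size-3 subsets of the eligible variables, only {alpha, kappa, lam} blocks every backdoor path, so it is the unique smallest valid adjustment set.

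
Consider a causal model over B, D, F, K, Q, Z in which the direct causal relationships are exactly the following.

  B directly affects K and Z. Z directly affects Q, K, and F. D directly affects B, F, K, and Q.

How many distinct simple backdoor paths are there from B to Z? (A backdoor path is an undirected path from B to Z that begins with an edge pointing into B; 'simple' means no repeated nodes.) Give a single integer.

A backdoor path from B to Z is any simple undirected path whose first edge points into B (i.e. leaves B via a parent).
Parents of B: {D}.
Enumerating:
  P1: B <- D -> Q <- Z
  P2: B <- D -> K <- Z
  P3: B <- D -> F <- Z
That exhausts the simple backdoor paths. Count: 3.

3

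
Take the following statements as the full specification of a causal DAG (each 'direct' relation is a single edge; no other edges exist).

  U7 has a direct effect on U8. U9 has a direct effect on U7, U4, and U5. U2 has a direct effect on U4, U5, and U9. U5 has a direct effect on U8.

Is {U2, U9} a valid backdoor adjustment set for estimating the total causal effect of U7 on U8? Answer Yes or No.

Backdoor paths from U7 to U8 (paths whose first edge points into U7):
  P1: U7 <- U9 <- U2 -> U5 -> U8
  P2: U7 <- U9 -> U4 <- U2 -> U5 -> U8
  P3: U7 <- U9 -> U5 -> U8
Condition 1 (no descendant of U7 in the set): holds — descendants of U7 are {U8}; none are in {U2, U9}.
Condition 2 (every backdoor path blocked by {U2, U9}):
  P1: blocked at chain node U9 ∈ conditioning set.
  P2: blocked at fork node U9 ∈ conditioning set.
  P3: blocked at fork node U9 ∈ conditioning set.
{U2, U9} satisfies the backdoor criterion.

Yes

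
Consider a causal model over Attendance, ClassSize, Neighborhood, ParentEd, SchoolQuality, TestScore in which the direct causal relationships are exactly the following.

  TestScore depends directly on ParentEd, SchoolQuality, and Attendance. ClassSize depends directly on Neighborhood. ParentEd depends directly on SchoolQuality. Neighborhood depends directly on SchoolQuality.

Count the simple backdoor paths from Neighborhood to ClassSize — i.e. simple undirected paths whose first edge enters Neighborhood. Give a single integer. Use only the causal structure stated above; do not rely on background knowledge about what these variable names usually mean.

0

A backdoor path from Neighborhood to ClassSize is any simple undirected path whose first edge points into Neighborhood (i.e. leaves Neighborhood via a parent).
Parents of Neighborhood: {SchoolQuality}.
No simple path from any parent of Neighborhood reaches ClassSize without revisiting Neighborhood, so there are no backdoor paths.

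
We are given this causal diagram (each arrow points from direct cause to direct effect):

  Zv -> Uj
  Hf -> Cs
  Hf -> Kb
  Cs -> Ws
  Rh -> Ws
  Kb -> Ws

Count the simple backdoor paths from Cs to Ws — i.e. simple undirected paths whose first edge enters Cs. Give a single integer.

1

A backdoor path from Cs to Ws is any simple undirected path whose first edge points into Cs (i.e. leaves Cs via a parent).
Parents of Cs: {Hf}.
Enumerating:
  P1: Cs <- Hf -> Kb -> Ws
That exhausts the simple backdoor paths. Count: 1.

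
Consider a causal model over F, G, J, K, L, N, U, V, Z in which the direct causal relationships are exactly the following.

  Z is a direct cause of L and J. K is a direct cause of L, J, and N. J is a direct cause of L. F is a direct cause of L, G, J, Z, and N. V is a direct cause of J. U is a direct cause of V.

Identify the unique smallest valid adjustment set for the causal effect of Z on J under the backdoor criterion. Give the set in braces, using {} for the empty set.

Variables eligible for adjustment (non-descendants of Z, excluding Z and J): {F, G, K, N, U, V}.
Backdoor paths from Z to J:
  P1: Z <- F -> J
  P2: Z <- F -> L <- K -> J
  P3: Z <- F -> L <- J
  P4: Z <- F -> N <- K -> J
  P5: Z <- F -> N <- K -> L <- J
The empty set is not sufficient: P1 (Z <- F -> J) has no collider blocking it and no conditioned non-collider, so it is open.
Try {F}:
  P1: blocked at fork node F ∈ conditioning set.
  P2: blocked at fork node F ∈ conditioning set.
  P3: blocked at fork node F ∈ conditioning set.
  P4: blocked at fork node F ∈ conditioning set.
  P5: blocked at fork node F ∈ conditioning set.
{F} contains no descendant of Z and blocks every backdoor path.
No other singleton works — e.g. {U} leaves P1 open — so {F} is the unique smallest valid adjustment set.

{F}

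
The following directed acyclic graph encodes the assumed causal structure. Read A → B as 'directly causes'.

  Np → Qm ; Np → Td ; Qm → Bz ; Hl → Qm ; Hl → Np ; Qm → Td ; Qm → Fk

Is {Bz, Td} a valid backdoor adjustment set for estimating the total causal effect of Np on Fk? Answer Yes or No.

No

Backdoor paths from Np to Fk (paths whose first edge points into Np):
  P1: Np <- Hl -> Qm -> Fk
Condition 1 (no descendant of Np in the set): FAILS — Bz and Td are descendants of Np.
Condition 2 (every backdoor path blocked by {Bz, Td}):
  P1: open — no interior node is in the conditioning set.
{Bz, Td} does not satisfy the backdoor criterion.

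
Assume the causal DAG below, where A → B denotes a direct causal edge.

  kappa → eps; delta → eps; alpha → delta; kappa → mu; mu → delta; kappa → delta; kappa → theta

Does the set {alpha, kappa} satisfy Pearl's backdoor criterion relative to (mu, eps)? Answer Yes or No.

Backdoor paths from mu to eps (paths whose first edge points into mu):
  P1: mu <- kappa -> delta -> eps
  P2: mu <- kappa -> eps
Condition 1 (no descendant of mu in the set): holds — descendants of mu are {delta, eps}; none are in {alpha, kappa}.
Condition 2 (every backdoor path blocked by {alpha, kappa}):
  P1: blocked at fork node kappa ∈ conditioning set.
  P2: blocked at fork node kappa ∈ conditioning set.
{alpha, kappa} satisfies the backdoor criterion.

Yes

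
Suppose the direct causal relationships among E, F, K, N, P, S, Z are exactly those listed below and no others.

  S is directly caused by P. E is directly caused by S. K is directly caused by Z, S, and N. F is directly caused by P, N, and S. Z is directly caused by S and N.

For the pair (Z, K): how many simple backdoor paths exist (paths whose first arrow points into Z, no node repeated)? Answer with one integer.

6

A backdoor path from Z to K is any simple undirected path whose first edge points into Z (i.e. leaves Z via a parent).
Parents of Z: {N, S}.
Enumerating:
  P1: Z <- S <- P -> F <- N -> K
  P2: Z <- S -> K
  P3: Z <- S -> F <- N -> K
  P4: Z <- N -> K
  P5: Z <- N -> F <- P -> S -> K
  P6: Z <- N -> F <- S -> K
That exhausts the simple backdoor paths. Count: 6.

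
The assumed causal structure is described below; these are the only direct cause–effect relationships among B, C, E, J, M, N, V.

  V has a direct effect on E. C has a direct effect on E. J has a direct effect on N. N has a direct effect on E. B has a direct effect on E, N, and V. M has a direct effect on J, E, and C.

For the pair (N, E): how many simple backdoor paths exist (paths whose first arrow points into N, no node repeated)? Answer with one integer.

4

A backdoor path from N to E is any simple undirected path whose first edge points into N (i.e. leaves N via a parent).
Parents of N: {B, J}.
Enumerating:
  P1: N <- B -> V -> E
  P2: N <- B -> E
  P3: N <- J <- M -> C -> E
  P4: N <- J <- M -> E
That exhausts the simple backdoor paths. Count: 4.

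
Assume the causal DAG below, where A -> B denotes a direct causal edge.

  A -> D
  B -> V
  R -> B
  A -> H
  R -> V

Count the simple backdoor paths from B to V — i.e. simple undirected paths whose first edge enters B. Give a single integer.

A backdoor path from B to V is any simple undirected path whose first edge points into B (i.e. leaves B via a parent).
Parents of B: {R}.
Enumerating:
  P1: B <- R -> V
That exhausts the simple backdoor paths. Count: 1.

1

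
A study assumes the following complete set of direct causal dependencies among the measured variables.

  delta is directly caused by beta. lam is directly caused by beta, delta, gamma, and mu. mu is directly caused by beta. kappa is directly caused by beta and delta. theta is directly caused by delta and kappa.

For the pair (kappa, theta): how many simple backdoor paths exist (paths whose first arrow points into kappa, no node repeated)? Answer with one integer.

A backdoor path from kappa to theta is any simple undirected path whose first edge points into kappa (i.e. leaves kappa via a parent).
Parents of kappa: {beta, delta}.
Enumerating:
  P1: kappa <- beta -> delta -> theta
  P2: kappa <- beta -> mu -> lam <- delta -> theta
  P3: kappa <- beta -> lam <- delta -> theta
  P4: kappa <- delta -> theta
That exhausts the simple backdoor paths. Count: 4.

4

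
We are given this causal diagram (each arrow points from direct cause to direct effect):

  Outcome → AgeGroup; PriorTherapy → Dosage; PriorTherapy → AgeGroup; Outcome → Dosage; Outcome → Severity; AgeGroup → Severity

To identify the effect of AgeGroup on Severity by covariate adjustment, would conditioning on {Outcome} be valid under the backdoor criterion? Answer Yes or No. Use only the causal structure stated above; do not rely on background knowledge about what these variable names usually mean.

Backdoor paths from AgeGroup to Severity (paths whose first edge points into AgeGroup):
  P1: AgeGroup <- PriorTherapy -> Dosage <- Outcome -> Severity
  P2: AgeGroup <- Outcome -> Severity
Condition 1 (no descendant of AgeGroup in the set): holds — descendants of AgeGroup are {Severity}; none are in {Outcome}.
Condition 2 (every backdoor path blocked by {Outcome}):
  P1: blocked at collider Dosage (neither it nor any descendant is in the conditioning set).
  P2: blocked at fork node Outcome ∈ conditioning set.
{Outcome} satisfies the backdoor criterion.

Yes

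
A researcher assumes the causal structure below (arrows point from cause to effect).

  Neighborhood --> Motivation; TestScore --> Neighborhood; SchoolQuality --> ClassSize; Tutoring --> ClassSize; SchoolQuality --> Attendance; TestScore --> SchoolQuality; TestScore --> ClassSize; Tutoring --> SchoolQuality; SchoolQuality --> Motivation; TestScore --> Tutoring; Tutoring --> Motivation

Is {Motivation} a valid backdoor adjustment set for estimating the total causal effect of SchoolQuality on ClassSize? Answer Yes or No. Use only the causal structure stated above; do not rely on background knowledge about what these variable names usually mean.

No

Backdoor paths from SchoolQuality to ClassSize (paths whose first edge points into SchoolQuality):
  P1: SchoolQuality <- TestScore -> Tutoring -> ClassSize
  P2: SchoolQuality <- TestScore -> Neighborhood -> Motivation <- Tutoring -> ClassSize
  P3: SchoolQuality <- TestScore -> ClassSize
  P4: SchoolQuality <- Tutoring <- TestScore -> ClassSize
  P5: SchoolQuality <- Tutoring -> Motivation <- Neighborhood <- TestScore -> ClassSize
  P6: SchoolQuality <- Tutoring -> ClassSize
Condition 1 (no descendant of SchoolQuality in the set): FAILS — Motivation is a descendant of SchoolQuality.
Condition 2 (every backdoor path blocked by {Motivation}):
  P1: open — no interior node is in the conditioning set.
  P2: open — collider(s) Motivation are conditioned on (or have a conditioned descendant) and no non-collider on the path is in the set.
  P3: open — no interior node is in the conditioning set.
  P4: open — no interior node is in the conditioning set.
  P5: open — collider(s) Motivation are conditioned on (or have a conditioned descendant) and no non-collider on the path is in the set.
  P6: open — no interior node is in the conditioning set.
{Motivation} does not satisfy the backdoor criterion.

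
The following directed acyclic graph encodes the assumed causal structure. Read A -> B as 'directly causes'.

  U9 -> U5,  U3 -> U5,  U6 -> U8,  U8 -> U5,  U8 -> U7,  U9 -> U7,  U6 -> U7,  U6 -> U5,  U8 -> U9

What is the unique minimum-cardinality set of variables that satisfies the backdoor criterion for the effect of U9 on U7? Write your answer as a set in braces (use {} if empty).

{U8}

Variables eligible for adjustment (non-descendants of U9, excluding U9 and U7): {U3, U6, U8}.
Backdoor paths from U9 to U7:
  P1: U9 <- U8 <- U6 -> U7
  P2: U9 <- U8 -> U5 <- U6 -> U7
  P3: U9 <- U8 -> U7
The empty set is not sufficient: P1 (U9 <- U8 <- U6 -> U7) has no collider blocking it and no conditioned non-collider, so it is open.
Try {U8}:
  P1: blocked at chain node U8 ∈ conditioning set.
  P2: blocked at fork node U8 ∈ conditioning set.
  P3: blocked at fork node U8 ∈ conditioning set.
{U8} contains no descendant of U9 and blocks every backdoor path.
No other singleton works — e.g. {U3} leaves P1 open — so {U8} is the unique smallest valid adjustment set.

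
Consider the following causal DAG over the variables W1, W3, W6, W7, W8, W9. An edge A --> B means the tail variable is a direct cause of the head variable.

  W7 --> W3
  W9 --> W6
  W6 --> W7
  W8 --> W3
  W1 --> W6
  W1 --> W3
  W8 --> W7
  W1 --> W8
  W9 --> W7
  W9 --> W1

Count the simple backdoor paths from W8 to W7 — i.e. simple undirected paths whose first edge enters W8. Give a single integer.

A backdoor path from W8 to W7 is any simple undirected path whose first edge points into W8 (i.e. leaves W8 via a parent).
Parents of W8: {W1}.
Enumerating:
  P1: W8 <- W1 <- W9 -> W6 -> W7
  P2: W8 <- W1 <- W9 -> W7
  P3: W8 <- W1 -> W6 <- W9 -> W7
  P4: W8 <- W1 -> W6 -> W7
  P5: W8 <- W1 -> W3 <- W7
That exhausts the simple backdoor paths. Count: 5.

5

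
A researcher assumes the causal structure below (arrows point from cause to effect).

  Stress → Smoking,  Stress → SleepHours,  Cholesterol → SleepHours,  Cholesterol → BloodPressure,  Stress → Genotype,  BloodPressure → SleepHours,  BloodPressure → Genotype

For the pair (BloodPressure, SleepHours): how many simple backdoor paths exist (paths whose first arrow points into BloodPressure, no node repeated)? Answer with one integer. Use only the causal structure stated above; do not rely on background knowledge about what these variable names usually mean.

A backdoor path from BloodPressure to SleepHours is any simple undirected path whose first edge points into BloodPressure (i.e. leaves BloodPressure via a parent).
Parents of BloodPressure: {Cholesterol}.
Enumerating:
  P1: BloodPressure <- Cholesterol -> SleepHours
That exhausts the simple backdoor paths. Count: 1.

1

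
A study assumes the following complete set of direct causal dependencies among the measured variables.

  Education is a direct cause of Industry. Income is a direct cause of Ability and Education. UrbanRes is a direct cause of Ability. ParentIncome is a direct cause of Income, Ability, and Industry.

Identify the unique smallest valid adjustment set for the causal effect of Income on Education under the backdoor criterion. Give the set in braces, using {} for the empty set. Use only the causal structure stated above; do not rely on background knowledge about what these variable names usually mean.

Variables eligible for adjustment (non-descendants of Income, excluding Income and Education): {ParentIncome, UrbanRes}.
Backdoor paths from Income to Education:
  P1: Income <- ParentIncome -> Industry <- Education
Each backdoor path contains an unconditioned collider, so every path is already blocked with the empty conditioning set:
  P1: blocked at collider Industry (neither it nor any descendant is in the conditioning set).
The empty set is therefore the unique smallest valid set.

{}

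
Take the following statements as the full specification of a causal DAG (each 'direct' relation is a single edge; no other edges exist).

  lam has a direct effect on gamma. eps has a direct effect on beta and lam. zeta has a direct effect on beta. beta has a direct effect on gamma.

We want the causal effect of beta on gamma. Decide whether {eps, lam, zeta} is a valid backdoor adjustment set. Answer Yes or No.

Yes

Backdoor paths from beta to gamma (paths whose first edge points into beta):
  P1: beta <- eps -> lam -> gamma
Condition 1 (no descendant of beta in the set): holds — descendants of beta are {gamma}; none are in {eps, lam, zeta}.
Condition 2 (every backdoor path blocked by {eps, lam, zeta}):
  P1: blocked at fork node eps ∈ conditioning set.
{eps, lam, zeta} satisfies the backdoor criterion.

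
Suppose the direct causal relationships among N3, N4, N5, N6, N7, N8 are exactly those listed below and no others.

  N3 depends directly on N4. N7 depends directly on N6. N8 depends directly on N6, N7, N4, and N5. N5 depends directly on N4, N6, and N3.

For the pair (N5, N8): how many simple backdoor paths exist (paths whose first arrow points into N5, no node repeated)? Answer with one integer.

4

A backdoor path from N5 to N8 is any simple undirected path whose first edge points into N5 (i.e. leaves N5 via a parent).
Parents of N5: {N3, N4, N6}.
Enumerating:
  P1: N5 <- N6 -> N7 -> N8
  P2: N5 <- N6 -> N8
  P3: N5 <- N4 -> N8
  P4: N5 <- N3 <- N4 -> N8
That exhausts the simple backdoor paths. Count: 4.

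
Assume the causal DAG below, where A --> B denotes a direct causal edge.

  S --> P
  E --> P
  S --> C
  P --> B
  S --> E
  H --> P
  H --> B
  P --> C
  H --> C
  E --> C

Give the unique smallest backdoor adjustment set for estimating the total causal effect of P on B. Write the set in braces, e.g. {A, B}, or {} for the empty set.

{H}

Variables eligible for adjustment (non-descendants of P, excluding P and B): {E, H, S}.
Backdoor paths from P to B:
  P1: P <- H -> B
  P2: P <- S -> E -> C <- H -> B
  P3: P <- S -> C <- H -> B
  P4: P <- E <- S -> C <- H -> B
  P5: P <- E -> C <- H -> B
The empty set is not sufficient: P1 (P <- H -> B) has no collider blocking it and no conditioned non-collider, so it is open.
Try {H}:
  P1: blocked at fork node H ∈ conditioning set.
  P2: blocked at collider C (neither it nor any descendant is in the conditioning set).
  P3: blocked at collider C (neither it nor any descendant is in the conditioning set).
  P4: blocked at collider C (neither it nor any descendant is in the conditioning set).
  P5: blocked at collider C (neither it nor any descendant is in the conditioning set).
{H} contains no descendant of P and blocks every backdoor path.
No other singleton works — e.g. {S} leaves P1 open — so {H} is the unique smallest valid adjustment set.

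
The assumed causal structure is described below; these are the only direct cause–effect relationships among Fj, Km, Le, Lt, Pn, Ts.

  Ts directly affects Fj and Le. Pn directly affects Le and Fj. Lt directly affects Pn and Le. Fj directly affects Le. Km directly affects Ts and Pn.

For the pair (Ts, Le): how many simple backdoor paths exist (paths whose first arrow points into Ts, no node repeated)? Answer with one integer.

A backdoor path from Ts to Le is any simple undirected path whose first edge points into Ts (i.e. leaves Ts via a parent).
Parents of Ts: {Km}.
Enumerating:
  P1: Ts <- Km -> Pn <- Lt -> Le
  P2: Ts <- Km -> Pn -> Fj -> Le
  P3: Ts <- Km -> Pn -> Le
That exhausts the simple backdoor paths. Count: 3.

3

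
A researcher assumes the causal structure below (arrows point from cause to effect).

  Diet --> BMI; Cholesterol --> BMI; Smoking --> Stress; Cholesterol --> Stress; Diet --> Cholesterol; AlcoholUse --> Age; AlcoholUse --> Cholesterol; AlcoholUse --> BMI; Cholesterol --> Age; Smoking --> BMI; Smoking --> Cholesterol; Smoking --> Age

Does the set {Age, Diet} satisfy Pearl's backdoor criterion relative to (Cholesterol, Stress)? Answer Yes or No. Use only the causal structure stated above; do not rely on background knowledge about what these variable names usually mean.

Backdoor paths from Cholesterol to Stress (paths whose first edge points into Cholesterol):
  P1: Cholesterol <- Diet -> BMI <- AlcoholUse -> Age <- Smoking -> Stress
  P2: Cholesterol <- Diet -> BMI <- Smoking -> Stress
  P3: Cholesterol <- AlcoholUse -> Age <- Smoking -> Stress
  P4: Cholesterol <- AlcoholUse -> BMI <- Smoking -> Stress
  P5: Cholesterol <- Smoking -> Stress
Condition 1 (no descendant of Cholesterol in the set): FAILS — Age is a descendant of Cholesterol.
Condition 2 (every backdoor path blocked by {Age, Diet}):
  P1: blocked at fork node Diet ∈ conditioning set.
  P2: blocked at fork node Diet ∈ conditioning set.
  P3: open — collider(s) Age are conditioned on (or have a conditioned descendant) and no non-collider on the path is in the set.
  P4: blocked at collider BMI (neither it nor any descendant is in the conditioning set).
  P5: open — no interior node is in the conditioning set.
{Age, Diet} does not satisfy the backdoor criterion.

No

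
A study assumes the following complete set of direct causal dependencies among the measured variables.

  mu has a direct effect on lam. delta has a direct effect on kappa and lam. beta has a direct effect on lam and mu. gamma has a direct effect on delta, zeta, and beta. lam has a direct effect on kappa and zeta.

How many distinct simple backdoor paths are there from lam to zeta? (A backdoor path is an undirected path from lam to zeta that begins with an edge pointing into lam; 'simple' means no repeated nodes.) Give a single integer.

3

A backdoor path from lam to zeta is any simple undirected path whose first edge points into lam (i.e. leaves lam via a parent).
Parents of lam: {beta, delta, mu}.
Enumerating:
  P1: lam <- beta <- gamma -> zeta
  P2: lam <- mu <- beta <- gamma -> zeta
  P3: lam <- delta <- gamma -> zeta
That exhausts the simple backdoor paths. Count: 3.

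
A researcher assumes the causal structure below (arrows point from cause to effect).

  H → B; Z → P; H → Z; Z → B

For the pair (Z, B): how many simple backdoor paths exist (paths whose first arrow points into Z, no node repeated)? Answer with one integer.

1

A backdoor path from Z to B is any simple undirected path whose first edge points into Z (i.e. leaves Z via a parent).
Parents of Z: {H}.
Enumerating:
  P1: Z <- H -> B
That exhausts the simple backdoor paths. Count: 1.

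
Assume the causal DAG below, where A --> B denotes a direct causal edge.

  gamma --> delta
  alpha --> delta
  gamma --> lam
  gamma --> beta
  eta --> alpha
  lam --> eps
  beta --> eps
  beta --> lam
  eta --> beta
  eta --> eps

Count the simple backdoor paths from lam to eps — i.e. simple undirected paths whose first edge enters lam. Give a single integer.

A backdoor path from lam to eps is any simple undirected path whose first edge points into lam (i.e. leaves lam via a parent).
Parents of lam: {beta, gamma}.
Enumerating:
  P1: lam <- gamma -> beta <- eta -> eps
  P2: lam <- gamma -> beta -> eps
  P3: lam <- gamma -> delta <- alpha <- eta -> beta -> eps
  P4: lam <- gamma -> delta <- alpha <- eta -> eps
  P5: lam <- beta <- gamma -> delta <- alpha <- eta -> eps
  P6: lam <- beta <- eta -> eps
  P7: lam <- beta -> eps
That exhausts the simple backdoor paths. Count: 7.

7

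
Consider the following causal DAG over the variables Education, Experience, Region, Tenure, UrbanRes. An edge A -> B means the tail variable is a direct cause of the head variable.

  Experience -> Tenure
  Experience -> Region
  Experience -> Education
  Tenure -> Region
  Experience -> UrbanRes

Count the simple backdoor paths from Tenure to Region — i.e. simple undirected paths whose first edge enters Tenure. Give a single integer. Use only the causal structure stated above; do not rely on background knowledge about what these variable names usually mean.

1

A backdoor path from Tenure to Region is any simple undirected path whose first edge points into Tenure (i.e. leaves Tenure via a parent).
Parents of Tenure: {Experience}.
Enumerating:
  P1: Tenure <- Experience -> Region
That exhausts the simple backdoor paths. Count: 1.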